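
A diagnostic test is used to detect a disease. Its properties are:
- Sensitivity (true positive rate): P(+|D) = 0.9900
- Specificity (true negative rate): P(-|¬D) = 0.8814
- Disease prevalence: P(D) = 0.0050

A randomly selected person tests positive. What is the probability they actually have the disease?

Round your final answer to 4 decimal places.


Let D = has disease, + = positive test

Given:
- P(D) = 0.0050 (prevalence)
- P(+|D) = 0.9900 (sensitivity)
- P(-|¬D) = 0.8814 (specificity)
- P(+|¬D) = 0.1186 (false positive rate = 1 - specificity)

Step 1: Find P(+)
P(+) = P(+|D)P(D) + P(+|¬D)P(¬D)
     = 0.9900 × 0.0050 + 0.1186 × 0.9950
     = 0.00495000 + 0.11800700
     = 0.12295700

Step 2: Apply Bayes' theorem for P(D|+)
P(D|+) = P(+|D)P(D) / P(+)
       = 0.00495000 / 0.12295700
       = 0.0403


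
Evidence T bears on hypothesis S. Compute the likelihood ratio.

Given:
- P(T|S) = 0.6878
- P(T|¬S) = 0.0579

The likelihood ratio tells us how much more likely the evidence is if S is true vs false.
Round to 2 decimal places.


Likelihood Ratio (LR) = P(T|S) / P(T|¬S)

LR = 0.6878 / 0.0579
   = 11.88

The evidence is 11.88 times more likely if S is true than if S is false.
Because LR exceeds 1, T is evidence for S.


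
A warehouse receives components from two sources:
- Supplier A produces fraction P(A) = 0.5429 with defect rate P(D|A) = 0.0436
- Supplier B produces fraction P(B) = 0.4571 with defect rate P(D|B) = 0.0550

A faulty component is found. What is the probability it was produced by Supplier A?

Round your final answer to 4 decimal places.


Let A = from Supplier A, D = faulty

Given:
- P(A) = 0.5429, P(B) = 0.4571
- P(D|A) = 0.0436, P(D|B) = 0.0550

Step 1: Find P(D)
P(D) = P(D|A)P(A) + P(D|B)P(B)
     = 0.0436 × 0.5429 + 0.0550 × 0.4571
     = 0.02367044 + 0.02514050
     = 0.04881094

Step 2: Apply Bayes' theorem
P(A|D) = P(D|A)P(A) / P(D)
       = 0.02367044 / 0.04881094
       = 0.4849


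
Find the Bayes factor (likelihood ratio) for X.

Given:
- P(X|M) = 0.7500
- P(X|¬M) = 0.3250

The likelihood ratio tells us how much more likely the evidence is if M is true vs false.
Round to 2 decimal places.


Likelihood Ratio (LR) = P(X|M) / P(X|¬M)

LR = 0.7500 / 0.3250
   = 2.31

The evidence is 2.31 times more likely if M is true than if M is false.
LR > 1, so observing X raises the odds in favor of M.


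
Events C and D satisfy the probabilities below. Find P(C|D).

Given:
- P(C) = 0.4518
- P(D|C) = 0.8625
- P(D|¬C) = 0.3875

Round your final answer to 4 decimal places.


Bayes' theorem: P(C|D) = P(D|C) × P(C) / P(D)

Step 1: Calculate P(D) using law of total probability
P(D) = P(D|C)P(C) + P(D|¬C)P(¬C)
     = 0.8625 × 0.4518 + 0.3875 × 0.5482
     = 0.38967750 + 0.21242750
     = 0.60210500

Step 2: Apply Bayes' theorem
P(C|D) = P(D|C) × P(C) / P(D)
       = 0.38967750 / 0.60210500
       = 0.6472


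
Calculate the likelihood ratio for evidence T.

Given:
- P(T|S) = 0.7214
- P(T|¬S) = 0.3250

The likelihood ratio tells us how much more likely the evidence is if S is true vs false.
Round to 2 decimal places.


Likelihood Ratio (LR) = P(T|S) / P(T|¬S)

LR = 0.7214 / 0.3250
   = 2.22

The evidence is 2.22 times more likely if S is true than if S is false.
Since LR > 1, the evidence supports S over ¬S.


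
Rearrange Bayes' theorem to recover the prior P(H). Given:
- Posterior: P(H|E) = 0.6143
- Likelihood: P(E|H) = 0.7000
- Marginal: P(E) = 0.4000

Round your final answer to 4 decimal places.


From Bayes' theorem: P(H|E) = P(E|H) × P(H) / P(E)

Rearranging for P(H):
P(H) = P(H|E) × P(E) / P(E|H)
     = 0.6143 × 0.4000 / 0.7000
     = 0.24572000 / 0.7000
     = 0.3510


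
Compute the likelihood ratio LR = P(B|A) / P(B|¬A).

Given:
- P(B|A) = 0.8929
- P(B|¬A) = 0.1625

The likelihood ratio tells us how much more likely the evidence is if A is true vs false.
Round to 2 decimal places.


Likelihood Ratio (LR) = P(B|A) / P(B|¬A)

LR = 0.8929 / 0.1625
   = 5.49

The evidence is 5.49 times more likely if A is true than if A is false.
Since LR > 1, the evidence supports A over ¬A.


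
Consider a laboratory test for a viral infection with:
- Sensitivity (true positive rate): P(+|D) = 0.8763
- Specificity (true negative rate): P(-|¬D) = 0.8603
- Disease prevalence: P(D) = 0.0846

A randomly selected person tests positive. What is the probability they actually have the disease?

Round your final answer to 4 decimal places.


Let D = has disease, + = positive test

Given:
- P(D) = 0.0846 (prevalence)
- P(+|D) = 0.8763 (sensitivity)
- P(-|¬D) = 0.8603 (specificity)
- P(+|¬D) = 0.1397 (false positive rate = 1 - specificity)

Step 1: Find P(+)
P(+) = P(+|D)P(D) + P(+|¬D)P(¬D)
     = 0.8763 × 0.0846 + 0.1397 × 0.9154
     = 0.07413498 + 0.12788138
     = 0.20201636

Step 2: Apply Bayes' theorem for P(D|+)
P(D|+) = P(+|D)P(D) / P(+)
       = 0.07413498 / 0.20201636
       = 0.3670


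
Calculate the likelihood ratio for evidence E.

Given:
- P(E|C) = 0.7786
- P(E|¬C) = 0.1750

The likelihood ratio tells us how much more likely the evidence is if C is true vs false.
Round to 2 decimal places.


Likelihood Ratio (LR) = P(E|C) / P(E|¬C)

LR = 0.7786 / 0.1750
   = 4.45

The evidence is 4.45 times more likely if C is true than if C is false.
LR > 1, so observing E raises the odds in favor of C.


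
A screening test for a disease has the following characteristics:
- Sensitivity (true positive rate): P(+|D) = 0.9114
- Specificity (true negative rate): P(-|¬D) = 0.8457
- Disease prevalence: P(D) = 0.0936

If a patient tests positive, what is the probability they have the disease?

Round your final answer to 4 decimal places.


Let D = has disease, + = positive test

Given:
- P(D) = 0.0936 (prevalence)
- P(+|D) = 0.9114 (sensitivity)
- P(-|¬D) = 0.8457 (specificity)
- P(+|¬D) = 0.1543 (false positive rate = 1 - specificity)

Step 1: Find P(+)
P(+) = P(+|D)P(D) + P(+|¬D)P(¬D)
     = 0.9114 × 0.0936 + 0.1543 × 0.9064
     = 0.08530704 + 0.13985752
     = 0.22516456

Step 2: Apply Bayes' theorem for P(D|+)
P(D|+) = P(+|D)P(D) / P(+)
       = 0.08530704 / 0.22516456
       = 0.3789


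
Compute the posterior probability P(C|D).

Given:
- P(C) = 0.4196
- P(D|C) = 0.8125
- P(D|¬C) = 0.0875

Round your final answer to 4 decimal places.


Bayes' theorem: P(C|D) = P(D|C) × P(C) / P(D)

Step 1: Calculate P(D) using law of total probability
P(D) = P(D|C)P(C) + P(D|¬C)P(¬C)
     = 0.8125 × 0.4196 + 0.0875 × 0.5804
     = 0.34092500 + 0.05078500
     = 0.39171000

Step 2: Apply Bayes' theorem
P(C|D) = P(D|C) × P(C) / P(D)
       = 0.34092500 / 0.39171000
       = 0.8704


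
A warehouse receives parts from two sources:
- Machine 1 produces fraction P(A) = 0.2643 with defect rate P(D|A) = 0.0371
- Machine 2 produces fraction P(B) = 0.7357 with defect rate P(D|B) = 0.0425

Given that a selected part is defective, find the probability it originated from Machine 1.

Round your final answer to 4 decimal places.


Let A = from Machine 1, D = defective

Given:
- P(A) = 0.2643, P(B) = 0.7357
- P(D|A) = 0.0371, P(D|B) = 0.0425

Step 1: Find P(D)
P(D) = P(D|A)P(A) + P(D|B)P(B)
     = 0.0371 × 0.2643 + 0.0425 × 0.7357
     = 0.00980553 + 0.03126725
     = 0.04107278

Step 2: Apply Bayes' theorem
P(A|D) = P(D|A)P(A) / P(D)
       = 0.00980553 / 0.04107278
       = 0.2387


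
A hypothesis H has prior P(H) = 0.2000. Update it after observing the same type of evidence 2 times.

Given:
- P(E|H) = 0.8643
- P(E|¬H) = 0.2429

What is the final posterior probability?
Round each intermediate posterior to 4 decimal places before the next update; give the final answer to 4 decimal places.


Sequential Bayesian updating:

Initial prior: P(H) = 0.2000

Update 1:
  P(E) = 0.8643 × 0.2000 + 0.2429 × 0.8000 = 0.17286000 + 0.19432000 = 0.36718000
  P(H|E) = 0.17286000 / 0.36718000 = 0.4708

Update 2:
  P(E) = 0.8643 × 0.4708 + 0.2429 × 0.5292 = 0.40691244 + 0.12854268 = 0.53545512
  P(H|E) = 0.40691244 / 0.53545512 = 0.7599

Final posterior: 0.7599


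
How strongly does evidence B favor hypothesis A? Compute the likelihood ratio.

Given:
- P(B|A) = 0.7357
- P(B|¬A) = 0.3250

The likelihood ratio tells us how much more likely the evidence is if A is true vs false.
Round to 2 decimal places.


Likelihood Ratio (LR) = P(B|A) / P(B|¬A)

LR = 0.7357 / 0.3250
   = 2.26

The evidence is 2.26 times more likely if A is true than if A is false.
Since LR > 1, the evidence supports A over ¬A.


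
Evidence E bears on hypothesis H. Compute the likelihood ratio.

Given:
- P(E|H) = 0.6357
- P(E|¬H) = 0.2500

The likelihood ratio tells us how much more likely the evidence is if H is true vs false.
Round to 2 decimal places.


Likelihood Ratio (LR) = P(E|H) / P(E|¬H)

LR = 0.6357 / 0.2500
   = 2.54

The evidence is 2.54 times more likely if H is true than if H is false.
Because LR exceeds 1, E is evidence for H.


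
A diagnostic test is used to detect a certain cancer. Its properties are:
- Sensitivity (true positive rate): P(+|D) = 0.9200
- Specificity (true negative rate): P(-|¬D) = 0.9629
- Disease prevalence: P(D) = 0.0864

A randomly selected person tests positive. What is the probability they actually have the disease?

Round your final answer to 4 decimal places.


Let D = has disease, + = positive test

Given:
- P(D) = 0.0864 (prevalence)
- P(+|D) = 0.9200 (sensitivity)
- P(-|¬D) = 0.9629 (specificity)
- P(+|¬D) = 0.0371 (false positive rate = 1 - specificity)

Step 1: Find P(+)
P(+) = P(+|D)P(D) + P(+|¬D)P(¬D)
     = 0.9200 × 0.0864 + 0.0371 × 0.9136
     = 0.07948800 + 0.03389456
     = 0.11338256

Step 2: Apply Bayes' theorem for P(D|+)
P(D|+) = P(+|D)P(D) / P(+)
       = 0.07948800 / 0.11338256
       = 0.7011


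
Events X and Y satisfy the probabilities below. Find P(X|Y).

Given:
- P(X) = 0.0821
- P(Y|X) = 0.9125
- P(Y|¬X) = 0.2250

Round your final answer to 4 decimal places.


Bayes' theorem: P(X|Y) = P(Y|X) × P(X) / P(Y)

Step 1: Calculate P(Y) using law of total probability
P(Y) = P(Y|X)P(X) + P(Y|¬X)P(¬X)
     = 0.9125 × 0.0821 + 0.2250 × 0.9179
     = 0.07491625 + 0.20652750
     = 0.28144375

Step 2: Apply Bayes' theorem
P(X|Y) = P(Y|X) × P(X) / P(Y)
       = 0.07491625 / 0.28144375
       = 0.2662


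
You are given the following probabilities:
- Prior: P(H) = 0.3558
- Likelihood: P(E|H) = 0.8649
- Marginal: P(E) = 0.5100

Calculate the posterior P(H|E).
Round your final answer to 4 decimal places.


Using Bayes' theorem:

P(H|E) = P(E|H) × P(H) / P(E)
       = 0.8649 × 0.3558 / 0.5100
       = 0.30773142 / 0.5100
       = 0.6034

The evidence strengthens our belief in H.
Prior: 0.3558 → Posterior: 0.6034


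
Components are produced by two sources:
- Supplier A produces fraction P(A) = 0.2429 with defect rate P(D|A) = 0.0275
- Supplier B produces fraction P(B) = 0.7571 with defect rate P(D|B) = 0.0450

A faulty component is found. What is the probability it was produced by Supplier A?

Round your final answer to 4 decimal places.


Let A = from Supplier A, D = faulty

Given:
- P(A) = 0.2429, P(B) = 0.7571
- P(D|A) = 0.0275, P(D|B) = 0.0450

Step 1: Find P(D)
P(D) = P(D|A)P(A) + P(D|B)P(B)
     = 0.0275 × 0.2429 + 0.0450 × 0.7571
     = 0.00667975 + 0.03406950
     = 0.04074925

Step 2: Apply Bayes' theorem
P(A|D) = P(D|A)P(A) / P(D)
       = 0.00667975 / 0.04074925
       = 0.1639


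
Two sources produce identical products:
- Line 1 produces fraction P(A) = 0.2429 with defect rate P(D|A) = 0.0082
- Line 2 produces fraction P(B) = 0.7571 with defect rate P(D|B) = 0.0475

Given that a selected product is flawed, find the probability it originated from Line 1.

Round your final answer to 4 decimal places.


Let A = from Line 1, D = flawed

Given:
- P(A) = 0.2429, P(B) = 0.7571
- P(D|A) = 0.0082, P(D|B) = 0.0475

Step 1: Find P(D)
P(D) = P(D|A)P(A) + P(D|B)P(B)
     = 0.0082 × 0.2429 + 0.0475 × 0.7571
     = 0.00199178 + 0.03596225
     = 0.03795403

Step 2: Apply Bayes' theorem
P(A|D) = P(D|A)P(A) / P(D)
       = 0.00199178 / 0.03795403
       = 0.0525


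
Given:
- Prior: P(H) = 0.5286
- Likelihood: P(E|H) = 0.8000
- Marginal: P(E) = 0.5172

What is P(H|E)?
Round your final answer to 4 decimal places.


Using Bayes' theorem:

P(H|E) = P(E|H) × P(H) / P(E)
       = 0.8000 × 0.5286 / 0.5172
       = 0.42288000 / 0.5172
       = 0.8176

The evidence strengthens our belief in H.
Prior: 0.5286 → Posterior: 0.8176


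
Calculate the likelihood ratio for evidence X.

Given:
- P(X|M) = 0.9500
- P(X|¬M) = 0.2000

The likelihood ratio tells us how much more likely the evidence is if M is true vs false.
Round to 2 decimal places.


Likelihood Ratio (LR) = P(X|M) / P(X|¬M)

LR = 0.9500 / 0.2000
   = 4.75

The evidence is 4.75 times more likely if M is true than if M is false.
Because LR exceeds 1, X is evidence for M.


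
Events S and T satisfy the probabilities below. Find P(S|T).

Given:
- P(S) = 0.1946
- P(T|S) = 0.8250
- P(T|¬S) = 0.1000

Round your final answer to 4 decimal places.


Bayes' theorem: P(S|T) = P(T|S) × P(S) / P(T)

Step 1: Calculate P(T) using law of total probability
P(T) = P(T|S)P(S) + P(T|¬S)P(¬S)
     = 0.8250 × 0.1946 + 0.1000 × 0.8054
     = 0.16054500 + 0.08054000
     = 0.24108500

Step 2: Apply Bayes' theorem
P(S|T) = P(T|S) × P(S) / P(T)
       = 0.16054500 / 0.24108500
       = 0.6659


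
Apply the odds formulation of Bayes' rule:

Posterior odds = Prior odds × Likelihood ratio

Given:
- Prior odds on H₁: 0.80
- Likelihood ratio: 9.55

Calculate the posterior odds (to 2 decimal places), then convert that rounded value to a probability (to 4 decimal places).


Step 1: Calculate posterior odds
Posterior odds = Prior odds × LR
               = 0.80 × 9.55
               = 7.64

Step 2: Convert to probability
P(H₁|E) = Posterior odds / (1 + Posterior odds)
       = 7.64 / (1 + 7.64)
       = 7.64 / 8.64
       = 0.8843

The evidence increased P(H₁) from 0.4444 to 0.8843.


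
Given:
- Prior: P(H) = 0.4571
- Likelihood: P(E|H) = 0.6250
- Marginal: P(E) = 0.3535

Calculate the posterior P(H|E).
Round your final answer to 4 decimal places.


Using Bayes' theorem:

P(H|E) = P(E|H) × P(H) / P(E)
       = 0.6250 × 0.4571 / 0.3535
       = 0.28568750 / 0.3535
       = 0.8082

The evidence strengthens our belief in H.
Prior: 0.4571 → Posterior: 0.8082


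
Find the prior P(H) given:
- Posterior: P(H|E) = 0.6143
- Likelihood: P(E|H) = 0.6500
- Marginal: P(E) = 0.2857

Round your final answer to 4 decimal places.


From Bayes' theorem: P(H|E) = P(E|H) × P(H) / P(E)

Rearranging for P(H):
P(H) = P(H|E) × P(E) / P(E|H)
     = 0.6143 × 0.2857 / 0.6500
     = 0.17550551 / 0.6500
     = 0.2700


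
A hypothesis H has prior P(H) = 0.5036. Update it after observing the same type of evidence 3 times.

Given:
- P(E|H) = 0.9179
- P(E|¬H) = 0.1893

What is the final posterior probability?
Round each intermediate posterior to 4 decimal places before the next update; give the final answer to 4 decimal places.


Sequential Bayesian updating:

Initial prior: P(H) = 0.5036

Update 1:
  P(E) = 0.9179 × 0.5036 + 0.1893 × 0.4964 = 0.46225444 + 0.09396852 = 0.55622296
  P(H|E) = 0.46225444 / 0.55622296 = 0.8311

Update 2:
  P(E) = 0.9179 × 0.8311 + 0.1893 × 0.1689 = 0.76286669 + 0.03197277 = 0.79483946
  P(H|E) = 0.76286669 / 0.79483946 = 0.9598

Update 3:
  P(E) = 0.9179 × 0.9598 + 0.1893 × 0.0402 = 0.88100042 + 0.00760986 = 0.88861028
  P(H|E) = 0.88100042 / 0.88861028 = 0.9914

Final posterior: 0.9914


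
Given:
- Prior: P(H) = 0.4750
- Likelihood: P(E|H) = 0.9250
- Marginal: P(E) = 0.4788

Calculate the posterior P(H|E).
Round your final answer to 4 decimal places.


Using Bayes' theorem:

P(H|E) = P(E|H) × P(H) / P(E)
       = 0.9250 × 0.4750 / 0.4788
       = 0.43937500 / 0.4788
       = 0.9177

The evidence strengthens our belief in H.
Prior: 0.4750 → Posterior: 0.9177


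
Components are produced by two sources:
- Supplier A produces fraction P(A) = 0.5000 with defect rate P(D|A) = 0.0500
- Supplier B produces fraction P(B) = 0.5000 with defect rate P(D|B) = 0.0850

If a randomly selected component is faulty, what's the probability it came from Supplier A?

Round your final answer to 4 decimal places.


Let A = from Supplier A, D = faulty

Given:
- P(A) = 0.5000, P(B) = 0.5000
- P(D|A) = 0.0500, P(D|B) = 0.0850

Step 1: Find P(D)
P(D) = P(D|A)P(A) + P(D|B)P(B)
     = 0.0500 × 0.5000 + 0.0850 × 0.5000
     = 0.02500000 + 0.04250000
     = 0.06750000

Step 2: Apply Bayes' theorem
P(A|D) = P(D|A)P(A) / P(D)
       = 0.02500000 / 0.06750000
       = 0.3704


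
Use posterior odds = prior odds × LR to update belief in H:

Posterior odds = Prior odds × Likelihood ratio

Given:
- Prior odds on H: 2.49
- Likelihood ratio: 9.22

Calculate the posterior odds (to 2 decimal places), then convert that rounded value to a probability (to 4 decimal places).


Step 1: Calculate posterior odds
Posterior odds = Prior odds × LR
               = 2.49 × 9.22
               = 22.96

Step 2: Convert to probability
P(H|E) = Posterior odds / (1 + Posterior odds)
       = 22.96 / (1 + 22.96)
       = 22.96 / 23.96
       = 0.9583

The evidence increased P(H) from 0.7135 to 0.9583.


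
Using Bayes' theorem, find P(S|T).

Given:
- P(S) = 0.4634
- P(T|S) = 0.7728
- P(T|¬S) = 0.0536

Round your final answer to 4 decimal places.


Bayes' theorem: P(S|T) = P(T|S) × P(S) / P(T)

Step 1: Calculate P(T) using law of total probability
P(T) = P(T|S)P(S) + P(T|¬S)P(¬S)
     = 0.7728 × 0.4634 + 0.0536 × 0.5366
     = 0.35811552 + 0.02876176
     = 0.38687728

Step 2: Apply Bayes' theorem
P(S|T) = P(T|S) × P(S) / P(T)
       = 0.35811552 / 0.38687728
       = 0.9257


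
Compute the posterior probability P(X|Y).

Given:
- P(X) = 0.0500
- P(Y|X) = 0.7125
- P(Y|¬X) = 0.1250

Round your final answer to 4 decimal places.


Bayes' theorem: P(X|Y) = P(Y|X) × P(X) / P(Y)

Step 1: Calculate P(Y) using law of total probability
P(Y) = P(Y|X)P(X) + P(Y|¬X)P(¬X)
     = 0.7125 × 0.0500 + 0.1250 × 0.9500
     = 0.03562500 + 0.11875000
     = 0.15437500

Step 2: Apply Bayes' theorem
P(X|Y) = P(Y|X) × P(X) / P(Y)
       = 0.03562500 / 0.15437500
       = 0.2308


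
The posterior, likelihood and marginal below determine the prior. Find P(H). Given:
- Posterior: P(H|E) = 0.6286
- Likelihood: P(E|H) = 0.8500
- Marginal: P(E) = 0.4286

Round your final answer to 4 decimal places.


From Bayes' theorem: P(H|E) = P(E|H) × P(H) / P(E)

Rearranging for P(H):
P(H) = P(H|E) × P(E) / P(E|H)
     = 0.6286 × 0.4286 / 0.8500
     = 0.26941796 / 0.8500
     = 0.3170


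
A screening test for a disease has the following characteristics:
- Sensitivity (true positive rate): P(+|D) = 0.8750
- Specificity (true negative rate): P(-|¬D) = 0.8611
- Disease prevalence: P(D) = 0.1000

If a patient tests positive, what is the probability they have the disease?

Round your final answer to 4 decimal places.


Let D = has disease, + = positive test

Given:
- P(D) = 0.1000 (prevalence)
- P(+|D) = 0.8750 (sensitivity)
- P(-|¬D) = 0.8611 (specificity)
- P(+|¬D) = 0.1389 (false positive rate = 1 - specificity)

Step 1: Find P(+)
P(+) = P(+|D)P(D) + P(+|¬D)P(¬D)
     = 0.8750 × 0.1000 + 0.1389 × 0.9000
     = 0.08750000 + 0.12501000
     = 0.21251000

Step 2: Apply Bayes' theorem for P(D|+)
P(D|+) = P(+|D)P(D) / P(+)
       = 0.08750000 / 0.21251000
       = 0.4117


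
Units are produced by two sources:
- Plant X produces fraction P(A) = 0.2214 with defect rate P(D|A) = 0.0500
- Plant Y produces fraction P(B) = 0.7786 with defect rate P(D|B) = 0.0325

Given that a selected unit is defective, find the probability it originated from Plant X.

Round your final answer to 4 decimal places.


Let A = from Plant X, D = defective

Given:
- P(A) = 0.2214, P(B) = 0.7786
- P(D|A) = 0.0500, P(D|B) = 0.0325

Step 1: Find P(D)
P(D) = P(D|A)P(A) + P(D|B)P(B)
     = 0.0500 × 0.2214 + 0.0325 × 0.7786
     = 0.01107000 + 0.02530450
     = 0.03637450

Step 2: Apply Bayes' theorem
P(A|D) = P(D|A)P(A) / P(D)
       = 0.01107000 / 0.03637450
       = 0.3043


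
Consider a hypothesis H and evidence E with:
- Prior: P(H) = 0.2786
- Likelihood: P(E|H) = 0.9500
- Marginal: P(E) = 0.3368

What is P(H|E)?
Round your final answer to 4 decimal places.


Using Bayes' theorem:

P(H|E) = P(E|H) × P(H) / P(E)
       = 0.9500 × 0.2786 / 0.3368
       = 0.26467000 / 0.3368
       = 0.7858

The evidence strengthens our belief in H.
Prior: 0.2786 → Posterior: 0.7858


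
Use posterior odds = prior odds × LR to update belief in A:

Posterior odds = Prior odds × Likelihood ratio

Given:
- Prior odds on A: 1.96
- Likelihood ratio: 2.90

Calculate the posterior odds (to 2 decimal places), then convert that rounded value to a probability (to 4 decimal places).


Step 1: Calculate posterior odds
Posterior odds = Prior odds × LR
               = 1.96 × 2.90
               = 5.68

Step 2: Convert to probability
P(A|E) = Posterior odds / (1 + Posterior odds)
       = 5.68 / (1 + 5.68)
       = 5.68 / 6.68
       = 0.8503

The evidence increased P(A) from 0.6622 to 0.8503.


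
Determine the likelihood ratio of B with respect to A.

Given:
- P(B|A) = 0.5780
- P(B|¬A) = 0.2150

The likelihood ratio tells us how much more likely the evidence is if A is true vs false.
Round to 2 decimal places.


Likelihood Ratio (LR) = P(B|A) / P(B|¬A)

LR = 0.5780 / 0.2150
   = 2.69

The evidence is 2.69 times more likely if A is true than if A is false.
LR > 1, so observing B raises the odds in favor of A.


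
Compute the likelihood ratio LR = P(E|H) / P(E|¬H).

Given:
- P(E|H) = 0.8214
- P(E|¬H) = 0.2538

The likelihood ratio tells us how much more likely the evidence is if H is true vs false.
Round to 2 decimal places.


Likelihood Ratio (LR) = P(E|H) / P(E|¬H)

LR = 0.8214 / 0.2538
   = 3.24

The evidence is 3.24 times more likely if H is true than if H is false.
LR > 1, so observing E raises the odds in favor of H.


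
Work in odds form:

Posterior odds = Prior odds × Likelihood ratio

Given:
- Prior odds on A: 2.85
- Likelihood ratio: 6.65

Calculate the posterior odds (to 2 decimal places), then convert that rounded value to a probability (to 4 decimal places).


Step 1: Calculate posterior odds
Posterior odds = Prior odds × LR
               = 2.85 × 6.65
               = 18.95

Step 2: Convert to probability
P(A|E) = Posterior odds / (1 + Posterior odds)
       = 18.95 / (1 + 18.95)
       = 18.95 / 19.95
       = 0.9499

The evidence increased P(A) from 0.7403 to 0.9499.


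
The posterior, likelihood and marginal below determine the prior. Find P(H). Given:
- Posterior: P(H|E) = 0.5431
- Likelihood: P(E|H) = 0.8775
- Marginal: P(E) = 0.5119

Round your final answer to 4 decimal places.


From Bayes' theorem: P(H|E) = P(E|H) × P(H) / P(E)

Rearranging for P(H):
P(H) = P(H|E) × P(E) / P(E|H)
     = 0.5431 × 0.5119 / 0.8775
     = 0.27801289 / 0.8775
     = 0.3168


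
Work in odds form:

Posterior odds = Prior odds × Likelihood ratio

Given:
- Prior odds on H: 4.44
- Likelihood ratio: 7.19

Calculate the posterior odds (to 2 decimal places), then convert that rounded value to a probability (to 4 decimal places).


Step 1: Calculate posterior odds
Posterior odds = Prior odds × LR
               = 4.44 × 7.19
               = 31.92

Step 2: Convert to probability
P(H|E) = Posterior odds / (1 + Posterior odds)
       = 31.92 / (1 + 31.92)
       = 31.92 / 32.92
       = 0.9696

The evidence increased P(H) from 0.8162 to 0.9696.


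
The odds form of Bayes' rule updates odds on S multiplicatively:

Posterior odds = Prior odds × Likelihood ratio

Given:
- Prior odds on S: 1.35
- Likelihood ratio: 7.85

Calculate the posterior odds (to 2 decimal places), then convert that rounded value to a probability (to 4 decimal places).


Step 1: Calculate posterior odds
Posterior odds = Prior odds × LR
               = 1.35 × 7.85
               = 10.60

Step 2: Convert to probability
P(S|E) = Posterior odds / (1 + Posterior odds)
       = 10.60 / (1 + 10.60)
       = 10.60 / 11.60
       = 0.9138

The evidence increased P(S) from 0.5745 to 0.9138.


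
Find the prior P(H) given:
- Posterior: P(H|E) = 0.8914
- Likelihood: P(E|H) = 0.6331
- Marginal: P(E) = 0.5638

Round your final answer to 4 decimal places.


From Bayes' theorem: P(H|E) = P(E|H) × P(H) / P(E)

Rearranging for P(H):
P(H) = P(H|E) × P(E) / P(E|H)
     = 0.8914 × 0.5638 / 0.6331
     = 0.50257132 / 0.6331
     = 0.7938


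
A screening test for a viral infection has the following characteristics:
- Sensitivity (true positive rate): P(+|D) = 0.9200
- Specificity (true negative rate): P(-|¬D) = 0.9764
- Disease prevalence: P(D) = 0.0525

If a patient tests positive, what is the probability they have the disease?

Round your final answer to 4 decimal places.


Let D = has disease, + = positive test

Given:
- P(D) = 0.0525 (prevalence)
- P(+|D) = 0.9200 (sensitivity)
- P(-|¬D) = 0.9764 (specificity)
- P(+|¬D) = 0.0236 (false positive rate = 1 - specificity)

Step 1: Find P(+)
P(+) = P(+|D)P(D) + P(+|¬D)P(¬D)
     = 0.9200 × 0.0525 + 0.0236 × 0.9475
     = 0.04830000 + 0.02236100
     = 0.07066100

Step 2: Apply Bayes' theorem for P(D|+)
P(D|+) = P(+|D)P(D) / P(+)
       = 0.04830000 / 0.07066100
       = 0.6835


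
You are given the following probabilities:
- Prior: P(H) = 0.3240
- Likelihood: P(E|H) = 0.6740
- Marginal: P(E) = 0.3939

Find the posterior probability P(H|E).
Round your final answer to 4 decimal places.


Using Bayes' theorem:

P(H|E) = P(E|H) × P(H) / P(E)
       = 0.6740 × 0.3240 / 0.3939
       = 0.21837600 / 0.3939
       = 0.5544

The evidence strengthens our belief in H.
Prior: 0.3240 → Posterior: 0.5544


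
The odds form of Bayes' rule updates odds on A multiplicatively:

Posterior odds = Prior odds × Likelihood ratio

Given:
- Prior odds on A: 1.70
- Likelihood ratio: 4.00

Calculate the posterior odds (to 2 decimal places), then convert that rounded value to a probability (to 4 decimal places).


Step 1: Calculate posterior odds
Posterior odds = Prior odds × LR
               = 1.70 × 4.00
               = 6.80

Step 2: Convert to probability
P(A|E) = Posterior odds / (1 + Posterior odds)
       = 6.80 / (1 + 6.80)
       = 6.80 / 7.80
       = 0.8718

The evidence increased P(A) from 0.6296 to 0.8718.


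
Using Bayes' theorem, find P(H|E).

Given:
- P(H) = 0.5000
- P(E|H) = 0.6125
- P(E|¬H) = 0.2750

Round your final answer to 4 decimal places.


Bayes' theorem: P(H|E) = P(E|H) × P(H) / P(E)

Step 1: Calculate P(E) using law of total probability
P(E) = P(E|H)P(H) + P(E|¬H)P(¬H)
     = 0.6125 × 0.5000 + 0.2750 × 0.5000
     = 0.30625000 + 0.13750000
     = 0.44375000

Step 2: Apply Bayes' theorem
P(H|E) = P(E|H) × P(H) / P(E)
       = 0.30625000 / 0.44375000
       = 0.6901


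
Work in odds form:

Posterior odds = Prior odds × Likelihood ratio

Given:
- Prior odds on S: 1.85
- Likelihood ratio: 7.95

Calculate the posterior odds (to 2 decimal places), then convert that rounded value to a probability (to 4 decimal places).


Step 1: Calculate posterior odds
Posterior odds = Prior odds × LR
               = 1.85 × 7.95
               = 14.71

Step 2: Convert to probability
P(S|E) = Posterior odds / (1 + Posterior odds)
       = 14.71 / (1 + 14.71)
       = 14.71 / 15.71
       = 0.9363

The evidence increased P(S) from 0.6491 to 0.9363.


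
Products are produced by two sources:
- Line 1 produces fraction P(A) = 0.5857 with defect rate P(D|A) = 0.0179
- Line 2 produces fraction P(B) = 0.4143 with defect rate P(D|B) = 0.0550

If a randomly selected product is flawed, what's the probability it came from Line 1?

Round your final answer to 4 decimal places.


Let A = from Line 1, D = flawed

Given:
- P(A) = 0.5857, P(B) = 0.4143
- P(D|A) = 0.0179, P(D|B) = 0.0550

Step 1: Find P(D)
P(D) = P(D|A)P(A) + P(D|B)P(B)
     = 0.0179 × 0.5857 + 0.0550 × 0.4143
     = 0.01048403 + 0.02278650
     = 0.03327053

Step 2: Apply Bayes' theorem
P(A|D) = P(D|A)P(A) / P(D)
       = 0.01048403 / 0.03327053
       = 0.3151


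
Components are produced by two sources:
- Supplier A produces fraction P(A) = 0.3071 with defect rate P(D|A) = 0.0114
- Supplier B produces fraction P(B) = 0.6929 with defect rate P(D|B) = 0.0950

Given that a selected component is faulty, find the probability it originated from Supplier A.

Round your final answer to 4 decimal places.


Let A = from Supplier A, D = faulty

Given:
- P(A) = 0.3071, P(B) = 0.6929
- P(D|A) = 0.0114, P(D|B) = 0.0950

Step 1: Find P(D)
P(D) = P(D|A)P(A) + P(D|B)P(B)
     = 0.0114 × 0.3071 + 0.0950 × 0.6929
     = 0.00350094 + 0.06582550
     = 0.06932644

Step 2: Apply Bayes' theorem
P(A|D) = P(D|A)P(A) / P(D)
       = 0.00350094 / 0.06932644
       = 0.0505


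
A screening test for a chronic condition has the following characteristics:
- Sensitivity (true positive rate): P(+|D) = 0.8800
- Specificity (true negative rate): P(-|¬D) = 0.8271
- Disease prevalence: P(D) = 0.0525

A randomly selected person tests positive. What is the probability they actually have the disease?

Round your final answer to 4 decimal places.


Let D = has disease, + = positive test

Given:
- P(D) = 0.0525 (prevalence)
- P(+|D) = 0.8800 (sensitivity)
- P(-|¬D) = 0.8271 (specificity)
- P(+|¬D) = 0.1729 (false positive rate = 1 - specificity)

Step 1: Find P(+)
P(+) = P(+|D)P(D) + P(+|¬D)P(¬D)
     = 0.8800 × 0.0525 + 0.1729 × 0.9475
     = 0.04620000 + 0.16382275
     = 0.21002275

Step 2: Apply Bayes' theorem for P(D|+)
P(D|+) = P(+|D)P(D) / P(+)
       = 0.04620000 / 0.21002275
       = 0.2200


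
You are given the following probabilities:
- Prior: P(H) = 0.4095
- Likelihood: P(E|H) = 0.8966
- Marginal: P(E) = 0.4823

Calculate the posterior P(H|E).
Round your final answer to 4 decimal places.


Using Bayes' theorem:

P(H|E) = P(E|H) × P(H) / P(E)
       = 0.8966 × 0.4095 / 0.4823
       = 0.36715770 / 0.4823
       = 0.7613

The evidence strengthens our belief in H.
Prior: 0.4095 → Posterior: 0.7613


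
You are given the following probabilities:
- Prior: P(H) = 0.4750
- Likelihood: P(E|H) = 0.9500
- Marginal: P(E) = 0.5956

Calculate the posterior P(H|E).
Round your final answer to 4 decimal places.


Using Bayes' theorem:

P(H|E) = P(E|H) × P(H) / P(E)
       = 0.9500 × 0.4750 / 0.5956
       = 0.45125000 / 0.5956
       = 0.7576

The evidence strengthens our belief in H.
Prior: 0.4750 → Posterior: 0.7576


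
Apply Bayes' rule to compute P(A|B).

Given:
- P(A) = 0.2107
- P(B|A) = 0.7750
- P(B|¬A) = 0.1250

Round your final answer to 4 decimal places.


Bayes' theorem: P(A|B) = P(B|A) × P(A) / P(B)

Step 1: Calculate P(B) using law of total probability
P(B) = P(B|A)P(A) + P(B|¬A)P(¬A)
     = 0.7750 × 0.2107 + 0.1250 × 0.7893
     = 0.16329250 + 0.09866250
     = 0.26195500

Step 2: Apply Bayes' theorem
P(A|B) = P(B|A) × P(A) / P(B)
       = 0.16329250 / 0.26195500
       = 0.6234


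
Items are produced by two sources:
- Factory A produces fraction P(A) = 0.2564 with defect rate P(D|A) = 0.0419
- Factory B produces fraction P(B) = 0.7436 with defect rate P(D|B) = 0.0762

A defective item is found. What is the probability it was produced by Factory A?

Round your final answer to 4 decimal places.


Let A = from Factory A, D = defective

Given:
- P(A) = 0.2564, P(B) = 0.7436
- P(D|A) = 0.0419, P(D|B) = 0.0762

Step 1: Find P(D)
P(D) = P(D|A)P(A) + P(D|B)P(B)
     = 0.0419 × 0.2564 + 0.0762 × 0.7436
     = 0.01074316 + 0.05666232
     = 0.06740548

Step 2: Apply Bayes' theorem
P(A|D) = P(D|A)P(A) / P(D)
       = 0.01074316 / 0.06740548
       = 0.1594


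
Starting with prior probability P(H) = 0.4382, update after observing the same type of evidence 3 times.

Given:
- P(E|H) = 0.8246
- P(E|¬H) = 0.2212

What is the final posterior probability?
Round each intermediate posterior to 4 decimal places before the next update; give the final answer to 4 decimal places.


Sequential Bayesian updating:

Initial prior: P(H) = 0.4382

Update 1:
  P(E) = 0.8246 × 0.4382 + 0.2212 × 0.5618 = 0.36133972 + 0.12427016 = 0.48560988
  P(H|E) = 0.36133972 / 0.48560988 = 0.7441

Update 2:
  P(E) = 0.8246 × 0.7441 + 0.2212 × 0.2559 = 0.61358486 + 0.05660508 = 0.67018994
  P(H|E) = 0.61358486 / 0.67018994 = 0.9155

Update 3:
  P(E) = 0.8246 × 0.9155 + 0.2212 × 0.0845 = 0.75492130 + 0.01869140 = 0.77361270
  P(H|E) = 0.75492130 / 0.77361270 = 0.9758

Final posterior: 0.9758


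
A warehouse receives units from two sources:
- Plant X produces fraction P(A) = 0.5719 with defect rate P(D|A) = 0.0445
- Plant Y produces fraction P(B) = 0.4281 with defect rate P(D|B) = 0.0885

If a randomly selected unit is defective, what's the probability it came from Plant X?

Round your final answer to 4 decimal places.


Let A = from Plant X, D = defective

Given:
- P(A) = 0.5719, P(B) = 0.4281
- P(D|A) = 0.0445, P(D|B) = 0.0885

Step 1: Find P(D)
P(D) = P(D|A)P(A) + P(D|B)P(B)
     = 0.0445 × 0.5719 + 0.0885 × 0.4281
     = 0.02544955 + 0.03788685
     = 0.06333640

Step 2: Apply Bayes' theorem
P(A|D) = P(D|A)P(A) / P(D)
       = 0.02544955 / 0.06333640
       = 0.4018


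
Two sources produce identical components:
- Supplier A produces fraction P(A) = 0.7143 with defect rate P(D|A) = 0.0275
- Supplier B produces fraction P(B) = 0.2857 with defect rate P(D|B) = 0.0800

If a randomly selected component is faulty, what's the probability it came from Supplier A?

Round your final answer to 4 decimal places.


Let A = from Supplier A, D = faulty

Given:
- P(A) = 0.7143, P(B) = 0.2857
- P(D|A) = 0.0275, P(D|B) = 0.0800

Step 1: Find P(D)
P(D) = P(D|A)P(A) + P(D|B)P(B)
     = 0.0275 × 0.7143 + 0.0800 × 0.2857
     = 0.01964325 + 0.02285600
     = 0.04249925

Step 2: Apply Bayes' theorem
P(A|D) = P(D|A)P(A) / P(D)
       = 0.01964325 / 0.04249925
       = 0.4622


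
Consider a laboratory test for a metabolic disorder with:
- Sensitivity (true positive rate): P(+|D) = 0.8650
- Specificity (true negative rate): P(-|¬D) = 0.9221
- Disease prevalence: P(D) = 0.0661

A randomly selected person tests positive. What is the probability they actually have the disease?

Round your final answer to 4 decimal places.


Let D = has disease, + = positive test

Given:
- P(D) = 0.0661 (prevalence)
- P(+|D) = 0.8650 (sensitivity)
- P(-|¬D) = 0.9221 (specificity)
- P(+|¬D) = 0.0779 (false positive rate = 1 - specificity)

Step 1: Find P(+)
P(+) = P(+|D)P(D) + P(+|¬D)P(¬D)
     = 0.8650 × 0.0661 + 0.0779 × 0.9339
     = 0.05717650 + 0.07275081
     = 0.12992731

Step 2: Apply Bayes' theorem for P(D|+)
P(D|+) = P(+|D)P(D) / P(+)
       = 0.05717650 / 0.12992731
       = 0.4401


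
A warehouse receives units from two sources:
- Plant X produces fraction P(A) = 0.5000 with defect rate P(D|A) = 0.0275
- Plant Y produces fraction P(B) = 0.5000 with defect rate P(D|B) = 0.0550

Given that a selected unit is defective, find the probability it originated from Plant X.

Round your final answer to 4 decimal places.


Let A = from Plant X, D = defective

Given:
- P(A) = 0.5000, P(B) = 0.5000
- P(D|A) = 0.0275, P(D|B) = 0.0550

Step 1: Find P(D)
P(D) = P(D|A)P(A) + P(D|B)P(B)
     = 0.0275 × 0.5000 + 0.0550 × 0.5000
     = 0.01375000 + 0.02750000
     = 0.04125000

Step 2: Apply Bayes' theorem
P(A|D) = P(D|A)P(A) / P(D)
       = 0.01375000 / 0.04125000
       = 0.3333


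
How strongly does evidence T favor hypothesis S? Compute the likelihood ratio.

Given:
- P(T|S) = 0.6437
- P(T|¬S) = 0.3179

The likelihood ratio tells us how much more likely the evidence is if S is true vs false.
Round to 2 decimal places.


Likelihood Ratio (LR) = P(T|S) / P(T|¬S)

LR = 0.6437 / 0.3179
   = 2.02

The evidence is 2.02 times more likely if S is true than if S is false.
Because LR exceeds 1, T is evidence for S.


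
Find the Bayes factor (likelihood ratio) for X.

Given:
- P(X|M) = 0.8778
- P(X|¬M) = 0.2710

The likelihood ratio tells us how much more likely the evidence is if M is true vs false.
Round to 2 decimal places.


Likelihood Ratio (LR) = P(X|M) / P(X|¬M)

LR = 0.8778 / 0.2710
   = 3.24

The evidence is 3.24 times more likely if M is true than if M is false.
LR > 1, so observing X raises the odds in favor of M.


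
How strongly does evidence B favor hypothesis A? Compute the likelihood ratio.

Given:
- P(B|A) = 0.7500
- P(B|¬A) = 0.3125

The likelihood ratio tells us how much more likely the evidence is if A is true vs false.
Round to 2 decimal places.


Likelihood Ratio (LR) = P(B|A) / P(B|¬A)

LR = 0.7500 / 0.3125
   = 2.40

The evidence is 2.40 times more likely if A is true than if A is false.
LR > 1, so observing B raises the odds in favor of A.


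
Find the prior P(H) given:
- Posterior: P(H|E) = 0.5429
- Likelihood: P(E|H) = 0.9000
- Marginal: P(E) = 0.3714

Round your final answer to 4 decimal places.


From Bayes' theorem: P(H|E) = P(E|H) × P(H) / P(E)

Rearranging for P(H):
P(H) = P(H|E) × P(E) / P(E|H)
     = 0.5429 × 0.3714 / 0.9000
     = 0.20163306 / 0.9000
     = 0.2240


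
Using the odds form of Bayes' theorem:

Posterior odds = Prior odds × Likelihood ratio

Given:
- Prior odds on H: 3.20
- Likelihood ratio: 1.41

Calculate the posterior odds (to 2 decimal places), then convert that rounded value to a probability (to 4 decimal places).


Step 1: Calculate posterior odds
Posterior odds = Prior odds × LR
               = 3.20 × 1.41
               = 4.51

Step 2: Convert to probability
P(H|E) = Posterior odds / (1 + Posterior odds)
       = 4.51 / (1 + 4.51)
       = 4.51 / 5.51
       = 0.8185

The evidence increased P(H) from 0.7619 to 0.8185.


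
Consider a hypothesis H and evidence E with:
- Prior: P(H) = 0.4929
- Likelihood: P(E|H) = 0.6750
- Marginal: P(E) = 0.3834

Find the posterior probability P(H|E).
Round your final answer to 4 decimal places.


Using Bayes' theorem:

P(H|E) = P(E|H) × P(H) / P(E)
       = 0.6750 × 0.4929 / 0.3834
       = 0.33270750 / 0.3834
       = 0.8678

The evidence strengthens our belief in H.
Prior: 0.4929 → Posterior: 0.8678


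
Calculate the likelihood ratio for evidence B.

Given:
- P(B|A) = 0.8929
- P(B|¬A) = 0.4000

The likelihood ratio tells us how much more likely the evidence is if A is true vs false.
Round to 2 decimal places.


Likelihood Ratio (LR) = P(B|A) / P(B|¬A)

LR = 0.8929 / 0.4000
   = 2.23

The evidence is 2.23 times more likely if A is true than if A is false.
LR > 1, so observing B raises the odds in favor of A.


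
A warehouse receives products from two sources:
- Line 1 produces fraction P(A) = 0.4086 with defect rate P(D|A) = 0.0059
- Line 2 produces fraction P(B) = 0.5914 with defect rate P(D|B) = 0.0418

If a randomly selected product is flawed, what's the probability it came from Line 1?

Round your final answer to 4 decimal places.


Let A = from Line 1, D = flawed

Given:
- P(A) = 0.4086, P(B) = 0.5914
- P(D|A) = 0.0059, P(D|B) = 0.0418

Step 1: Find P(D)
P(D) = P(D|A)P(A) + P(D|B)P(B)
     = 0.0059 × 0.4086 + 0.0418 × 0.5914
     = 0.00241074 + 0.02472052
     = 0.02713126

Step 2: Apply Bayes' theorem
P(A|D) = P(D|A)P(A) / P(D)
       = 0.00241074 / 0.02713126
       = 0.0889


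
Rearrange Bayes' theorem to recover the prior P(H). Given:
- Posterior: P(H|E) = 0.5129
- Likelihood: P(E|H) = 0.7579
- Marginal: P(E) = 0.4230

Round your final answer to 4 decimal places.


From Bayes' theorem: P(H|E) = P(E|H) × P(H) / P(E)

Rearranging for P(H):
P(H) = P(H|E) × P(E) / P(E|H)
     = 0.5129 × 0.4230 / 0.7579
     = 0.21695670 / 0.7579
     = 0.2863


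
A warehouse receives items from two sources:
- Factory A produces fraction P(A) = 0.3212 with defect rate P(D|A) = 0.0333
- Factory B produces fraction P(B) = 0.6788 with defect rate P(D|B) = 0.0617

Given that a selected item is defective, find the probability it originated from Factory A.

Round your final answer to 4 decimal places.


Let A = from Factory A, D = defective

Given:
- P(A) = 0.3212, P(B) = 0.6788
- P(D|A) = 0.0333, P(D|B) = 0.0617

Step 1: Find P(D)
P(D) = P(D|A)P(A) + P(D|B)P(B)
     = 0.0333 × 0.3212 + 0.0617 × 0.6788
     = 0.01069596 + 0.04188196
     = 0.05257792

Step 2: Apply Bayes' theorem
P(A|D) = P(D|A)P(A) / P(D)
       = 0.01069596 / 0.05257792
       = 0.2034
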